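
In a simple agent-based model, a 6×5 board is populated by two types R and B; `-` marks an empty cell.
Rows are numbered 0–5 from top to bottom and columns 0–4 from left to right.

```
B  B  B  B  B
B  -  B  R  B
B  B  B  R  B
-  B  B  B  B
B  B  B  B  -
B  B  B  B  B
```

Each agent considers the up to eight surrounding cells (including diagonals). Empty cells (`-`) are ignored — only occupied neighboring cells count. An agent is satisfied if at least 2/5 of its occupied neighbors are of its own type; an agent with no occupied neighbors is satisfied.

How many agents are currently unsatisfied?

Row 0: (0,0)B 2/2 ✓ · (0,1)B 4/4 ✓ · (0,2)B 3/4 ✓ · (0,3)B 4/5 ✓ · (0,4)B 2/3 ✓
Row 1: (1,0)B 4/4 ✓ · (1,2)B 5/7 ✓ · (1,3)R 1/8 ✗ · (1,4)B 3/5 ✓
Row 2: (2,0)B 3/3 ✓ · (2,1)B 6/6 ✓ · (2,2)B 5/7 ✓ · (2,3)R 1/8 ✗ · (2,4)B 3/5 ✓
Row 3: (3,1)B 7/7 ✓ · (3,2)B 7/8 ✓ · (3,3)B 6/7 ✓ · (3,4)B 3/4 ✓
Row 4: (4,0)B 4/4 ✓ · (4,1)B 7/7 ✓ · (4,2)B 8/8 ✓ · (4,3)B 7/7 ✓
Row 5: (5,0)B 3/3 ✓ · (5,1)B 5/5 ✓ · (5,2)B 5/5 ✓ · (5,3)B 4/4 ✓ · (5,4)B 2/2 ✓
Unsatisfied: (1,3), (2,3) — 2 in total.

2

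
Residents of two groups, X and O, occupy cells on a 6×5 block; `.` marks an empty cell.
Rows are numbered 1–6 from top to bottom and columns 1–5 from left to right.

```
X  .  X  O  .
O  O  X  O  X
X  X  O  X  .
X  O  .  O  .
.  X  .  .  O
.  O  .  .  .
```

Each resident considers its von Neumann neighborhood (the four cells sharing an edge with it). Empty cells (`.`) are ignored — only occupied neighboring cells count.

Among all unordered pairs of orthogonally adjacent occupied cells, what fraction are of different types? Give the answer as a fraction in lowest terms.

16/21

Scan each occupied cell's neighbors to the right and below so each pair is counted once.
From row 1: 2 unlike of 4 pairs (running 2/4).
From row 2: 7 unlike of 8 pairs (running 9/12).
From row 3: 4 unlike of 6 pairs (running 13/18).
From row 4: 2 unlike of 2 pairs (running 15/20).
From row 5: 1 unlike of 1 pairs (running 16/21).
Total adjacent occupied pairs: 21; unlike-type pairs: 16.
16/21 is already in lowest terms.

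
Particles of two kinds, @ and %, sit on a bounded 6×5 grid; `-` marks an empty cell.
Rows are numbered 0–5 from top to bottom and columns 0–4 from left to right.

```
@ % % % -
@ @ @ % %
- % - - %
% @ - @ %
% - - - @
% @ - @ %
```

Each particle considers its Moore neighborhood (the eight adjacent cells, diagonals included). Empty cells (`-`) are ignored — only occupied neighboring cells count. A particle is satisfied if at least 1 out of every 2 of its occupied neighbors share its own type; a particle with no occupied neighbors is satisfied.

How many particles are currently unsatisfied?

(0,0)@ 2/3 ✓
(0,1)% 1/5 ✗
(0,2)% 3/5 ✓
(0,3)% 3/4 ✓
(1,0)@ 2/4 ✓
(1,1)@ 3/6 ✓
(1,2)@ 1/6 ✗
(1,3)% 4/5 ✓
(1,4)% 3/3 ✓
(2,1)% 1/5 ✗
(2,4)% 3/4 ✓
(3,0)% 2/3 ✓
(3,1)@ 0/3 ✗
(3,3)@ 1/3 ✗
(3,4)% 1/3 ✗
(4,0)% 2/4 ✓
(4,4)@ 2/4 ✓
(5,0)% 1/2 ✓
(5,1)@ 0/2 ✗
(5,3)@ 1/2 ✓
(5,4)% 0/2 ✗
Unsatisfied: (0,1), (1,2), (2,1), (3,1), (3,3), (3,4), (5,1), (5,4) — 8 in total.

8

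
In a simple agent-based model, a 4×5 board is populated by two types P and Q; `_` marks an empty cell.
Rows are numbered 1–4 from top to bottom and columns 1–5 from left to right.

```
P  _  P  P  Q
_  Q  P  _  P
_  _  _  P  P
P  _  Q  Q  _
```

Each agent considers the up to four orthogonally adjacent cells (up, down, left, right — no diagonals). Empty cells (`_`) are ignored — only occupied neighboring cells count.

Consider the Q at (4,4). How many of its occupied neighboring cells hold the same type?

1

Occupied neighbors of (4,4): (3,4)=P, (4,3)=Q.
Same type (Q): 1 of 2.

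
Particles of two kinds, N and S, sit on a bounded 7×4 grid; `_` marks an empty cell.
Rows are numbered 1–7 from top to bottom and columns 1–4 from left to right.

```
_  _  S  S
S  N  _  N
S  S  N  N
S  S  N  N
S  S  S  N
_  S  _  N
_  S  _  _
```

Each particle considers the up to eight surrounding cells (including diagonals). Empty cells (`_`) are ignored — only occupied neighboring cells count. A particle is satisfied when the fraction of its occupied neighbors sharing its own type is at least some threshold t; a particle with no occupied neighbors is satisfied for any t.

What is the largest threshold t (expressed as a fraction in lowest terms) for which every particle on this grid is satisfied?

Row 1: (1,3)S 1/3 · (1,4)S 1/2
Row 2: (2,1)S 2/3 · (2,2)N 1/5 · (2,4)N 2/4
Row 3: (3,1)S 4/5 · (3,2)S 4/7 · (3,3)N 5/7 · (3,4)N 4/4
Row 4: (4,1)S 5/5 · (4,2)S 6/8 · (4,3)N 4/8 · (4,4)N 4/5
Row 5: (5,1)S 4/4 · (5,2)S 5/6 · (5,3)S 3/7 · (5,4)N 3/4
Row 6: (6,2)S 4/4 · (6,4)N 1/2
Row 7: (7,2)S 1/1
The smallest same-type fraction is 1/5 at (2,2), which reduces to 1/5. Any threshold above that leaves this particle unsatisfied.

1/5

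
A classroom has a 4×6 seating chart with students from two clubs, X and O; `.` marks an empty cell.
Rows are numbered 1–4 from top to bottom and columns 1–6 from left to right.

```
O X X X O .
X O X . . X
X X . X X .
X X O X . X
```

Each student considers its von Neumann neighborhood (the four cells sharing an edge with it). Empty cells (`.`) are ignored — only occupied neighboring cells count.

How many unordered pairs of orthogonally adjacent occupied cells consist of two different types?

Scan each occupied cell's neighbors to the right and below so each pair is counted once.
Row 1: O(1,1)–X(1,2)≠ O(1,1)–X(2,1)≠ X(1,2)–X(1,3)= X(1,2)–O(2,2)≠ X(1,3)–X(1,4)= X(1,3)–X(2,3)= X(1,4)–O(1,5)≠  → 4/7 unlike.
Row 2: X(2,1)–O(2,2)≠ X(2,1)–X(3,1)= O(2,2)–X(2,3)≠ O(2,2)–X(3,2)≠  → 3/4 unlike.
Row 3: X(3,1)–X(3,2)= X(3,1)–X(4,1)= X(3,2)–X(4,2)= X(3,4)–X(3,5)= X(3,4)–X(4,4)=  → 0/5 unlike.
Row 4: X(4,1)–X(4,2)= X(4,2)–O(4,3)≠ O(4,3)–X(4,4)≠  → 2/3 unlike.
Total adjacent occupied pairs: 19; unlike-type pairs: 9.

9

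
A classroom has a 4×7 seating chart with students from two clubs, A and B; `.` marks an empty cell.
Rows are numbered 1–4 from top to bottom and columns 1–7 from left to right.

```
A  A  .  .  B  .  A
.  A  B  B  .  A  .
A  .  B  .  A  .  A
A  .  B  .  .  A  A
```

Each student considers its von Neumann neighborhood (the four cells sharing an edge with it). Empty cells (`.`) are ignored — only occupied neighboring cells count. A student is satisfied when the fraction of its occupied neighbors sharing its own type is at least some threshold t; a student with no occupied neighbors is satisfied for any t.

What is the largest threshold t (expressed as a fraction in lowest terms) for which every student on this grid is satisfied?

1/2

(1,1)A 1/1
(1,2)A 2/2
(1,5)B — no occupied neighbors
(1,7)A — no occupied neighbors
(2,2)A 1/2
(2,3)B 2/3
(2,4)B 1/1
(2,6)A — no occupied neighbors
(3,1)A 1/1
(3,3)B 2/2
(3,5)A — no occupied neighbors
(3,7)A 1/1
(4,1)A 1/1
(4,3)B 1/1
(4,6)A 1/1
(4,7)A 2/2
The smallest same-type fraction is 1/2 at (2,2), which reduces to 1/2. Any threshold above that leaves this student unsatisfied.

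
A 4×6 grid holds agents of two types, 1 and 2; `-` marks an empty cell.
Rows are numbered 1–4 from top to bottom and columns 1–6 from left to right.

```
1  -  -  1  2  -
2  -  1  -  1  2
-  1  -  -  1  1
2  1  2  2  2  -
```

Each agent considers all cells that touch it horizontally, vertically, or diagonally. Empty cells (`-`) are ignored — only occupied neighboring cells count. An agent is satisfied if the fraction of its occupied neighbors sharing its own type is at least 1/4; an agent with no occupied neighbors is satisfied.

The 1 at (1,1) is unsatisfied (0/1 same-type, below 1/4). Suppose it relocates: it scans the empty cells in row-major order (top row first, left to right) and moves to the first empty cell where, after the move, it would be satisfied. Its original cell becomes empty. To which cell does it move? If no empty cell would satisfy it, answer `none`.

(1,2)

Vacating (1,1). Empty cells in order:
  (1,2): 1/2 same-type → satisfied — stop here.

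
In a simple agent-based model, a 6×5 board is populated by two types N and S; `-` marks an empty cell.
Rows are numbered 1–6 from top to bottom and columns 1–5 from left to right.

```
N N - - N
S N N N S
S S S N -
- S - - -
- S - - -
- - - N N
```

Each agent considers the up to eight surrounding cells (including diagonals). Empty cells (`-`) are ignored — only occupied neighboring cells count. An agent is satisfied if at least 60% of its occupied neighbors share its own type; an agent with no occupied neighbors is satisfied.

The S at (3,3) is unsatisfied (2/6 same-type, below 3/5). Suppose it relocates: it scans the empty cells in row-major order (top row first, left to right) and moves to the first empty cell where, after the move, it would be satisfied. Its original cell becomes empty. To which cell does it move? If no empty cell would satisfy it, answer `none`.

(4,1)

Vacating (3,3). Empty cells in order:
  (1,3): 0/4 same-type → still unsatisfied.
  (1,4): 1/4 same-type → still unsatisfied.
  (3,5): 1/3 same-type → still unsatisfied.
  (4,1): 4/4 same-type → satisfied — stop here.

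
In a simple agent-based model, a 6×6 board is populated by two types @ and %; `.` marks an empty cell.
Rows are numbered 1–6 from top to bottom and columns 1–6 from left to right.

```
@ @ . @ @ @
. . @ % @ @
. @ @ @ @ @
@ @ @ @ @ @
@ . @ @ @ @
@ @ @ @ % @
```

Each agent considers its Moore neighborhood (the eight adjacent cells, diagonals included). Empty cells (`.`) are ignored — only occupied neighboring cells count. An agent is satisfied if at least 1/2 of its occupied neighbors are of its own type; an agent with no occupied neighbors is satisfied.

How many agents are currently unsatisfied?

(1,1)@ 1/1 ok
(1,2)@ 2/2 ok
(1,4)@ 3/4 ok
(1,5)@ 4/5 ok
(1,6)@ 3/3 ok
(2,3)@ 5/6 ok
(2,4)% 0/7 unhappy
(2,5)@ 7/8 ok
(2,6)@ 5/5 ok
(3,2)@ 5/5 ok
(3,3)@ 6/7 ok
(3,4)@ 7/8 ok
(3,5)@ 7/8 ok
(3,6)@ 5/5 ok
(4,1)@ 3/3 ok
(4,2)@ 6/6 ok
(4,3)@ 7/7 ok
(4,4)@ 8/8 ok
(4,5)@ 8/8 ok
(4,6)@ 5/5 ok
(5,1)@ 4/4 ok
(5,3)@ 7/7 ok
(5,4)@ 7/8 ok
(5,5)@ 7/8 ok
(5,6)@ 4/5 ok
(6,1)@ 2/2 ok
(6,2)@ 4/4 ok
(6,3)@ 4/4 ok
(6,4)@ 4/5 ok
(6,5)% 0/5 unhappy
(6,6)@ 2/3 ok
Unsatisfied: (2,4), (6,5) — 2 in total.

2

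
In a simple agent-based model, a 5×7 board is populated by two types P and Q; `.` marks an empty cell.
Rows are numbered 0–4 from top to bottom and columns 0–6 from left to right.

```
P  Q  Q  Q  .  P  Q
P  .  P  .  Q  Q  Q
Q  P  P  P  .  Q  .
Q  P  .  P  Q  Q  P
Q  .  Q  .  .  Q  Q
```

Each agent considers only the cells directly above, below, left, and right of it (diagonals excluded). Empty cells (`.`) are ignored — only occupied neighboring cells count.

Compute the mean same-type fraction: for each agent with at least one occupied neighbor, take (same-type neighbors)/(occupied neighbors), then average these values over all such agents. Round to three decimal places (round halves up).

(0,0)P 1/2
(0,1)Q 1/2
(0,2)Q 2/3
(0,3)Q 1/1
(0,5)P 0/2
(0,6)Q 1/2
(1,0)P 1/2
(1,2)P 1/2
(1,4)Q 1/1
(1,5)Q 3/4
(1,6)Q 2/2
(2,0)Q 1/3
(2,1)P 2/3
(2,2)P 3/3
(2,3)P 2/2
(2,5)Q 2/2
(3,0)Q 2/3
(3,1)P 1/2
(3,3)P 1/2
(3,4)Q 1/2
(3,5)Q 3/4
(3,6)P 0/2
(4,0)Q 1/1
(4,2)Q — no occupied neighbors
(4,5)Q 2/2
(4,6)Q 1/2
Sum over 25 agents: 1/2 + 1/2 + 2/3 + 1/1 + 0/2 + 1/2 + 1/2 + 1/2 + 1/1 + 3/4 + 2/2 + 1/3 + 2/3 + 3/3 + 2/2 + 2/2 + 2/3 + 1/2 + 1/2 + 1/2 + 3/4 + 0/2 + 1/1 + 2/2 + 1/2 = 49/3; mean = 49/3 ÷ 25 = 49/75 = 0.653333… → 0.653.

0.653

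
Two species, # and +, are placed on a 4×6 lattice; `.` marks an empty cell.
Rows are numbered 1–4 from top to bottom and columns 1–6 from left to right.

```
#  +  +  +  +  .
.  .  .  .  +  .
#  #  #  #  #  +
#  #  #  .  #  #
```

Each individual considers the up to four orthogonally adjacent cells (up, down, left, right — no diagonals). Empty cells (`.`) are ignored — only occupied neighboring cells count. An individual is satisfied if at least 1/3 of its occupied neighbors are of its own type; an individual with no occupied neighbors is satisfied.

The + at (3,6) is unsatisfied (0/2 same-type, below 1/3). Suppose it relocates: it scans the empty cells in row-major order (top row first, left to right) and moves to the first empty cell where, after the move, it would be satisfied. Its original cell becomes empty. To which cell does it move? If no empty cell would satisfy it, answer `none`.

Vacating (3,6). Empty cells in order:
  (1,6): 1/1 same-type → satisfied — stop here.

(1,6)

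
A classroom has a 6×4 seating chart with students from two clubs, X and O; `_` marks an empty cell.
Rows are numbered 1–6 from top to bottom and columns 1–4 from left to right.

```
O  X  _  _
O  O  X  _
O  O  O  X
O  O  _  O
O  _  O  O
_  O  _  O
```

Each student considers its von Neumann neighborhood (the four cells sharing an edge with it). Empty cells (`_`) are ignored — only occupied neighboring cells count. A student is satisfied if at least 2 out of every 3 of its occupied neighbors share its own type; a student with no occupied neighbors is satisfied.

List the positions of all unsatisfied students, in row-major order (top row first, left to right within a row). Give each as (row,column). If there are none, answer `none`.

(1,1)O 1/2 not
(1,2)X 0/2 not
(2,1)O 3/3 satisfied
(2,2)O 2/4 not
(2,3)X 0/2 not
(3,1)O 3/3 satisfied
(3,2)O 4/4 satisfied
(3,3)O 1/3 not
(3,4)X 0/2 not
(4,1)O 3/3 satisfied
(4,2)O 2/2 satisfied
(4,4)O 1/2 not
(5,1)O 1/1 satisfied
(5,3)O 1/1 satisfied
(5,4)O 3/3 satisfied
(6,2)O 0/0 satisfied
(6,4)O 1/1 satisfied

(1,1), (1,2), (2,2), (2,3), (3,3), (3,4), (4,4)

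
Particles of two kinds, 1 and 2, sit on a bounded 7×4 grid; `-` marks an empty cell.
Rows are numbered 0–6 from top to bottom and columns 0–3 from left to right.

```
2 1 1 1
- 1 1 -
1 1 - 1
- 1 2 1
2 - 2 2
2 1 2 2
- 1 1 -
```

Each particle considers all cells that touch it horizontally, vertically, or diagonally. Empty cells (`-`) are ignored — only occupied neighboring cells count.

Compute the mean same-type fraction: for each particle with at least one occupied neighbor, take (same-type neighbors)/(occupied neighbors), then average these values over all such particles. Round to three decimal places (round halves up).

0.603

(0,0)2 0/2
(0,1)1 3/4
(0,2)1 4/4
(0,3)1 2/2
(1,1)1 5/6
(1,2)1 6/6
(2,0)1 3/3
(2,1)1 4/5
(2,3)1 2/3
(3,1)1 2/5
(3,2)2 2/6
(3,3)1 1/4
(4,0)2 1/3
(4,2)2 4/7
(4,3)2 4/5
(5,0)2 1/3
(5,1)1 2/6
(5,2)2 3/6
(5,3)2 3/4
(6,1)1 2/4
(6,2)1 2/4
Sum over 21 particles: 0/2 + 3/4 + 4/4 + 2/2 + 5/6 + 6/6 + 3/3 + 4/5 + 2/3 + 2/5 + 2/6 + 1/4 + 1/3 + 4/7 + 4/5 + 1/3 + 2/6 + 3/6 + 3/4 + 2/4 + 2/4 = 1063/84; mean = 1063/84 ÷ 21 = 1063/1764 = 0.602607… → 0.603.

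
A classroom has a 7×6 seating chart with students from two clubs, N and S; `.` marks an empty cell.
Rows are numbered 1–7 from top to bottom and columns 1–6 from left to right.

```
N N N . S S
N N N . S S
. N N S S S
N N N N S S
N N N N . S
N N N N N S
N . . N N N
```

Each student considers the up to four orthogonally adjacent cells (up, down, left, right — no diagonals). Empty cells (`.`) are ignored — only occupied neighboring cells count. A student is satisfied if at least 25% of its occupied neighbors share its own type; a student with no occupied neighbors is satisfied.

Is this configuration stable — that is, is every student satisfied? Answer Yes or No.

(1,1)N 2/2 satisfied
(1,2)N 3/3 satisfied
(1,3)N 2/2 satisfied
(1,5)S 2/2 satisfied
(1,6)S 2/2 satisfied
(2,1)N 2/2 satisfied
(2,2)N 4/4 satisfied
(2,3)N 3/3 satisfied
(2,5)S 3/3 satisfied
(2,6)S 3/3 satisfied
(3,2)N 3/3 satisfied
(3,3)N 3/4 satisfied
(3,4)S 1/3 satisfied
(3,5)S 4/4 satisfied
(3,6)S 3/3 satisfied
(4,1)N 2/2 satisfied
(4,2)N 4/4 satisfied
(4,3)N 4/4 satisfied
(4,4)N 2/4 satisfied
(4,5)S 2/3 satisfied
(4,6)S 3/3 satisfied
(5,1)N 3/3 satisfied
(5,2)N 4/4 satisfied
(5,3)N 4/4 satisfied
(5,4)N 3/3 satisfied
(5,6)S 2/2 satisfied
(6,1)N 3/3 satisfied
(6,2)N 3/3 satisfied
(6,3)N 3/3 satisfied
(6,4)N 4/4 satisfied
(6,5)N 2/3 satisfied
(6,6)S 1/3 satisfied
(7,1)N 1/1 satisfied
(7,4)N 2/2 satisfied
(7,5)N 3/3 satisfied
(7,6)N 1/2 satisfied
All meet the threshold, so the configuration is stable.

Yes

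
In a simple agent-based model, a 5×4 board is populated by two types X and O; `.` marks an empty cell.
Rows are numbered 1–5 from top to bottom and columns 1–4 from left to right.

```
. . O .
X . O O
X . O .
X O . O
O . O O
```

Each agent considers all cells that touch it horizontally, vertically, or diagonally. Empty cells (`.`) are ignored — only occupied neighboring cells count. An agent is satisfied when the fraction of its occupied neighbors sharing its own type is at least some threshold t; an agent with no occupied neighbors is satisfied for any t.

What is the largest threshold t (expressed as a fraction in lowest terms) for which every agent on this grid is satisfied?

(1,3)O 2/2
(2,1)X 1/1
(2,3)O 3/3
(2,4)O 3/3
(3,1)X 2/3
(3,3)O 4/4
(4,1)X 1/3
(4,2)O 3/5
(4,4)O 3/3
(5,1)O 1/2
(5,3)O 3/3
(5,4)O 2/2
The smallest same-type fraction is 1/3 at (4,1), which reduces to 1/3. Any threshold above that leaves this agent unsatisfied.

1/3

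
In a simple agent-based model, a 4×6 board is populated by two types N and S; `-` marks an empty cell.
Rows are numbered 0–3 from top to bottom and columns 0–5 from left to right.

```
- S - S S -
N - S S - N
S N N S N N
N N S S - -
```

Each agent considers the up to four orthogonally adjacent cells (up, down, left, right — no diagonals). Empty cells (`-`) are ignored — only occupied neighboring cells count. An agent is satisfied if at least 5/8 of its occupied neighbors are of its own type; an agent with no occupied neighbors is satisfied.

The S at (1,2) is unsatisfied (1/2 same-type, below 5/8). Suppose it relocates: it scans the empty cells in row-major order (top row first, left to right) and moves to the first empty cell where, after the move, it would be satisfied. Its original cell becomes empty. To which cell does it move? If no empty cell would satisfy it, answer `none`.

(0,2)

Vacating (1,2). Empty cells in order:
  (0,0): 1/2 same-type → still unsatisfied.
  (0,2): 2/2 same-type → satisfied — stop here.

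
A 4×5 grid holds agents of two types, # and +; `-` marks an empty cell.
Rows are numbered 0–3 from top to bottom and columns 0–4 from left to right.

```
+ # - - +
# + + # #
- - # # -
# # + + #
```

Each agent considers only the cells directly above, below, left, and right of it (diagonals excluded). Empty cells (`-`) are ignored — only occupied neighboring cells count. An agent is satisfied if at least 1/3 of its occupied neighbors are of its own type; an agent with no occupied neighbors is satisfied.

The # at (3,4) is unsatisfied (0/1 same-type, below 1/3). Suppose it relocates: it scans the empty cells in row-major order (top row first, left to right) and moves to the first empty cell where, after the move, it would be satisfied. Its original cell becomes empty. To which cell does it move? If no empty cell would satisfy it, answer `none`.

(0,2)

Vacating (3,4). Empty cells in order:
  (0,2): 1/2 same-type → satisfied — stop here.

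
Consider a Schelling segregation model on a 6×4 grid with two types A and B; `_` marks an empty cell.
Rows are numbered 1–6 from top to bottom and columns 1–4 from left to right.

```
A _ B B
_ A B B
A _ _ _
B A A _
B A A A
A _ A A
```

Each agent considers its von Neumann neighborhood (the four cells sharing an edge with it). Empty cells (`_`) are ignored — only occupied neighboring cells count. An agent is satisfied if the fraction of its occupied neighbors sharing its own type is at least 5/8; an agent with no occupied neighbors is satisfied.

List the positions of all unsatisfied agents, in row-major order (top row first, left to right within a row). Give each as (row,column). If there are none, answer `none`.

Row 1: (1,1)A 0/0 ✓ · (1,3)B 2/2 ✓ · (1,4)B 2/2 ✓
Row 2: (2,2)A 0/1 ✗ · (2,3)B 2/3 ✓ · (2,4)B 2/2 ✓
Row 3: (3,1)A 0/1 ✗
Row 4: (4,1)B 1/3 ✗ · (4,2)A 2/3 ✓ · (4,3)A 2/2 ✓
Row 5: (5,1)B 1/3 ✗ · (5,2)A 2/3 ✓ · (5,3)A 4/4 ✓ · (5,4)A 2/2 ✓
Row 6: (6,1)A 0/1 ✗ · (6,3)A 2/2 ✓ · (6,4)A 2/2 ✓

(2,2), (3,1), (4,1), (5,1), (6,1)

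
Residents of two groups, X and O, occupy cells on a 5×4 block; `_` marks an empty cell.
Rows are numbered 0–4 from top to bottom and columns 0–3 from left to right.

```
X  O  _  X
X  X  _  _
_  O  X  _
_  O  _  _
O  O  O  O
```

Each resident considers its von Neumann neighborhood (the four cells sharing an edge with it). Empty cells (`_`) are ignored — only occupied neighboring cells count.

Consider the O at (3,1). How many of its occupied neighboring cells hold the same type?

2

Occupied neighbors of (3,1): (2,1)=O, (4,1)=O.
Same type (O): 2 of 2.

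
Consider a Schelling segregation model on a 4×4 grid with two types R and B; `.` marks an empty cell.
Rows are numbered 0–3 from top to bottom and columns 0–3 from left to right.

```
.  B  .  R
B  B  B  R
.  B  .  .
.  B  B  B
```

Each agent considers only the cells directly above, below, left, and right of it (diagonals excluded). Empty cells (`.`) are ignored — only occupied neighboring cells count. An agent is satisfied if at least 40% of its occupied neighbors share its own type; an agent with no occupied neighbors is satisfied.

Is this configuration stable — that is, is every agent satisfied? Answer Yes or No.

Yes

(0,1)B 1/1 satisfied
(0,3)R 1/1 satisfied
(1,0)B 1/1 satisfied
(1,1)B 4/4 satisfied
(1,2)B 1/2 satisfied
(1,3)R 1/2 satisfied
(2,1)B 2/2 satisfied
(3,1)B 2/2 satisfied
(3,2)B 2/2 satisfied
(3,3)B 1/1 satisfied
All meet the threshold, so the configuration is stable.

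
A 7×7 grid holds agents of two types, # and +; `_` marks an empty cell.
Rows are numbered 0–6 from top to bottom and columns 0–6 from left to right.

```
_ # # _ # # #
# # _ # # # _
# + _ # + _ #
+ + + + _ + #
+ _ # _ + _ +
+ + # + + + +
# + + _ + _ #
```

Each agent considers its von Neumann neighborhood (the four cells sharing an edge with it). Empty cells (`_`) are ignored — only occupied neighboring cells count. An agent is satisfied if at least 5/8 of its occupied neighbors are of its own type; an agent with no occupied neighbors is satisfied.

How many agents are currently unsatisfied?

14

(0,1)# 2/2 ✓
(0,2)# 1/1 ✓
(0,4)# 2/2 ✓
(0,5)# 3/3 ✓
(0,6)# 1/1 ✓
(1,0)# 2/2 ✓
(1,1)# 2/3 ✓
(1,3)# 2/2 ✓
(1,4)# 3/4 ✓
(1,5)# 2/2 ✓
(2,0)# 1/3 ✗
(2,1)+ 1/3 ✗
(2,3)# 1/3 ✗
(2,4)+ 0/2 ✗
(2,6)# 1/1 ✓
(3,0)+ 2/3 ✓
(3,1)+ 3/3 ✓
(3,2)+ 2/3 ✓
(3,3)+ 1/2 ✗
(3,5)+ 0/1 ✗
(3,6)# 1/3 ✗
(4,0)+ 2/2 ✓
(4,2)# 1/2 ✗
(4,4)+ 1/1 ✓
(4,6)+ 1/2 ✗
(5,0)+ 2/3 ✓
(5,1)+ 2/3 ✓
(5,2)# 1/4 ✗
(5,3)+ 1/2 ✗
(5,4)+ 4/4 ✓
(5,5)+ 2/2 ✓
(5,6)+ 2/3 ✓
(6,0)# 0/2 ✗
(6,1)+ 2/3 ✓
(6,2)+ 1/2 ✗
(6,4)+ 1/1 ✓
(6,6)# 0/1 ✗
Unsatisfied: (2,0), (2,1), (2,3), (2,4), (3,3), (3,5), (3,6), (4,2), (4,6), (5,2), (5,3), (6,0), (6,2), (6,6) — 14 in total.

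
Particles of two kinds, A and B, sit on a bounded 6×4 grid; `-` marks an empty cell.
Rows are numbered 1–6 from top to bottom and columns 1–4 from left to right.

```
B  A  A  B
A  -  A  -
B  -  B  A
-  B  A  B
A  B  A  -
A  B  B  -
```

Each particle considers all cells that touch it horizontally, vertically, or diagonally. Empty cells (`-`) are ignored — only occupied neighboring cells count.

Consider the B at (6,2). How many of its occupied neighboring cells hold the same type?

2

Occupied neighbors of (6,2): (5,1)=A, (5,2)=B, (5,3)=A, (6,1)=A, (6,3)=B.
Same type (B): 2 of 5.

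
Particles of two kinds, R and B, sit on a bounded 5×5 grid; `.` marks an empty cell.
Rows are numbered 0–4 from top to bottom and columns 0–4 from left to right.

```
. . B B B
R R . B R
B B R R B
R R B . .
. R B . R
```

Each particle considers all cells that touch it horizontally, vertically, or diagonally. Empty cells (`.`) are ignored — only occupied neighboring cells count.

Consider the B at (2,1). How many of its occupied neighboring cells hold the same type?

2

Occupied neighbors of (2,1): (1,0)=R, (1,1)=R, (2,0)=B, (2,2)=R, (3,0)=R, (3,1)=R, (3,2)=B.
Same type (B): 2 of 7.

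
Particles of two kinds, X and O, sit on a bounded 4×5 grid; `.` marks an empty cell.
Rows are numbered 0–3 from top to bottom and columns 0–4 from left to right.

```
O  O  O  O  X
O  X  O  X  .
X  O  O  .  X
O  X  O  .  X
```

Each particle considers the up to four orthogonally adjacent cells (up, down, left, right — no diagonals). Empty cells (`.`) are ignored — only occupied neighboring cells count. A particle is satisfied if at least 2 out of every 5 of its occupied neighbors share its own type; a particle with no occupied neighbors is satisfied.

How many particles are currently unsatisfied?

(0,0)O 2/2 satisfied
(0,1)O 2/3 satisfied
(0,2)O 3/3 satisfied
(0,3)O 1/3 not
(0,4)X 0/1 not
(1,0)O 1/3 not
(1,1)X 0/4 not
(1,2)O 2/4 satisfied
(1,3)X 0/2 not
(2,0)X 0/3 not
(2,1)O 1/4 not
(2,2)O 3/3 satisfied
(2,4)X 1/1 satisfied
(3,0)O 0/2 not
(3,1)X 0/3 not
(3,2)O 1/2 satisfied
(3,4)X 1/1 satisfied
Unsatisfied: (0,3), (0,4), (1,0), (1,1), (1,3), (2,0), (2,1), (3,0), (3,1) — 9 in total.

9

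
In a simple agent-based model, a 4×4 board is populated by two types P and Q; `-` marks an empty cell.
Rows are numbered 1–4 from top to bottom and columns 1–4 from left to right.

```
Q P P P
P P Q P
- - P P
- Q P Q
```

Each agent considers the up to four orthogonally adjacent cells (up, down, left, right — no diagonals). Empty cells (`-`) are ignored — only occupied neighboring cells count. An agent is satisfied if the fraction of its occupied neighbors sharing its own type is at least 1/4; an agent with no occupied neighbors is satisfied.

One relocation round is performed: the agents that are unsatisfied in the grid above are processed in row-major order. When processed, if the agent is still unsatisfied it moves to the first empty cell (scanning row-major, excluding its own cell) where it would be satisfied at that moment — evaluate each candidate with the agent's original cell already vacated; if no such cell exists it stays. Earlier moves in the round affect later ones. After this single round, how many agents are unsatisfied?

0

Initially unsatisfied (in order): (1,1), (2,3), (4,2), (4,4).
  (1,1) → (3,2).
  (2,3) → (3,1).
  (4,2): now satisfied by earlier moves; stays.
  (4,4) → (4,1).
Resulting grid:
- P P P
P P - P
Q Q P P
Q Q P -
All satisfied now.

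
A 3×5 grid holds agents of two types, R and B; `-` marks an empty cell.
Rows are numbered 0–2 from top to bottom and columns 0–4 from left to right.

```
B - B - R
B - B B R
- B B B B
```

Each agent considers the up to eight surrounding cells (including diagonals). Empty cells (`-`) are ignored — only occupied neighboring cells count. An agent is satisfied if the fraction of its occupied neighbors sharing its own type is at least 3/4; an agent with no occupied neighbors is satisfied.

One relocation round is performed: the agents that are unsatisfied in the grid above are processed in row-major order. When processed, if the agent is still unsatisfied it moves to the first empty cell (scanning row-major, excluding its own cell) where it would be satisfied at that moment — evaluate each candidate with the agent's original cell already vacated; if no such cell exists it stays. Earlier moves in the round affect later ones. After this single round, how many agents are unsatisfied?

2

Initially unsatisfied (in order): (0,4), (1,3), (1,4), (2,4).
  (0,4): no empty cell satisfies it; stays.
  (1,3) → (0,1).
  (1,4): no empty cell satisfies it; stays.
  (2,4) → (1,1).
Resulting grid:
B B B - R
B B B - R
- B B B -
Unsatisfied now: (1,4), (2,3).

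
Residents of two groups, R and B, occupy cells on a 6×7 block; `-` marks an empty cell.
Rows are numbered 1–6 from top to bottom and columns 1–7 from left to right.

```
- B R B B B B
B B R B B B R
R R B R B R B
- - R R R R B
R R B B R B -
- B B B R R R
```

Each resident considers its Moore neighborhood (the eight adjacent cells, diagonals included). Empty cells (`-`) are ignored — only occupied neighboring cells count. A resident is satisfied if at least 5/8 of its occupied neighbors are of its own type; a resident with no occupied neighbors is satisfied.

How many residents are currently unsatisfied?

(1,2)B 2/4 ✗
(1,3)R 1/5 ✗
(1,4)B 3/5 ✗
(1,5)B 5/5 ✓
(1,6)B 4/5 ✓
(1,7)B 2/3 ✓
(2,1)B 2/4 ✗
(2,2)B 3/7 ✗
(2,3)R 3/8 ✗
(2,4)B 5/8 ✓
(2,5)B 6/8 ✓
(2,6)B 6/8 ✓
(2,7)R 1/5 ✗
(3,1)R 1/3 ✗
(3,2)R 3/6 ✗
(3,3)B 2/7 ✗
(3,4)R 4/8 ✗
(3,5)B 3/8 ✗
(3,6)R 3/8 ✗
(3,7)B 2/5 ✗
(4,3)R 4/7 ✗
(4,4)R 4/8 ✗
(4,5)R 5/8 ✓
(4,6)R 3/7 ✗
(4,7)B 2/4 ✗
(5,1)R 1/2 ✗
(5,2)R 2/5 ✗
(5,3)B 4/7 ✗
(5,4)B 3/8 ✗
(5,5)R 5/8 ✓
(5,6)B 1/7 ✗
(6,2)B 2/4 ✗
(6,3)B 4/5 ✓
(6,4)B 3/5 ✗
(6,5)R 2/5 ✗
(6,6)R 3/4 ✓
(6,7)R 1/2 ✗
Unsatisfied: (1,2), (1,3), (1,4), (2,1), (2,2), (2,3), (2,7), (3,1), (3,2), (3,3), (3,4), (3,5), (3,6), (3,7), (4,3), (4,4), (4,6), (4,7), (5,1), (5,2), (5,3), (5,4), (5,6), (6,2), (6,4), (6,5), (6,7) — 27 in total.

27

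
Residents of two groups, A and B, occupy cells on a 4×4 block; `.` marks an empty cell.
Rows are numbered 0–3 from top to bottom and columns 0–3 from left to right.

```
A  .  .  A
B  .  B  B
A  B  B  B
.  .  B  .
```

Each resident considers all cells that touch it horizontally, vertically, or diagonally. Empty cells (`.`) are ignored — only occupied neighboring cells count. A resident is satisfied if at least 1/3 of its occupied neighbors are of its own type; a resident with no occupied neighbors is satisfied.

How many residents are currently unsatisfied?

Row 0: (0,0)A 0/1 not · (0,3)A 0/2 not
Row 1: (1,0)B 1/3 satisfied · (1,2)B 4/5 satisfied · (1,3)B 3/4 satisfied
Row 2: (2,0)A 0/2 not · (2,1)B 4/5 satisfied · (2,2)B 5/5 satisfied · (2,3)B 4/4 satisfied
Row 3: (3,2)B 3/3 satisfied
Unsatisfied: (0,0), (0,3), (2,0) — 3 in total.

3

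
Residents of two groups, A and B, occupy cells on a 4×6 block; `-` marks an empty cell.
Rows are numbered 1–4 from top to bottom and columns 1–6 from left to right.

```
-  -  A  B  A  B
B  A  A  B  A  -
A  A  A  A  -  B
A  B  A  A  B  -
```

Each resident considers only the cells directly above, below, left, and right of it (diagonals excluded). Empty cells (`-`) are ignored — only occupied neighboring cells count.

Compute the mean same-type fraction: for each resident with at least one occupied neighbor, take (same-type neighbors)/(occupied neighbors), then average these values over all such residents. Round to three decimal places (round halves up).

(1,3)A 1/2
(1,4)B 1/3
(1,5)A 1/3
(1,6)B 0/1
(2,1)B 0/2
(2,2)A 2/3
(2,3)A 3/4
(2,4)B 1/4
(2,5)A 1/2
(3,1)A 2/3
(3,2)A 3/4
(3,3)A 4/4
(3,4)A 2/3
(3,6)B — no occupied neighbors
(4,1)A 1/2
(4,2)B 0/3
(4,3)A 2/3
(4,4)A 2/3
(4,5)B 0/1
Sum over 18 residents: 1/2 + 1/3 + 1/3 + 0/1 + 0/2 + 2/3 + 3/4 + 1/4 + 1/2 + 2/3 + 3/4 + 4/4 + 2/3 + 1/2 + 0/3 + 2/3 + 2/3 + 0/1 = 33/4; mean = 33/4 ÷ 18 = 11/24 = 0.458333… → 0.458.

0.458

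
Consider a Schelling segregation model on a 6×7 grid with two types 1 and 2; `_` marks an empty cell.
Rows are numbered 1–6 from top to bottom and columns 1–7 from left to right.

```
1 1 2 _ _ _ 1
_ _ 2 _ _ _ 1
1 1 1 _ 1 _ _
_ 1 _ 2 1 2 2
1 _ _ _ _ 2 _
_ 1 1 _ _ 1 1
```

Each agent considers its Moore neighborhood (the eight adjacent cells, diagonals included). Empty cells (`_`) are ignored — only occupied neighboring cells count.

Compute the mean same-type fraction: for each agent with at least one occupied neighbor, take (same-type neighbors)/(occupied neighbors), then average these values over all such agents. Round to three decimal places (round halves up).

Row 1: (1,1)1 1/1 · (1,2)1 1/3 · (1,3)2 1/2 · (1,7)1 1/1
Row 2: (2,3)2 1/4 · (2,7)1 1/1
Row 3: (3,1)1 2/2 · (3,2)1 3/4 · (3,3)1 2/4 · (3,5)1 1/3
Row 4: (4,2)1 4/4 · (4,4)2 0/3 · (4,5)1 1/4 · (4,6)2 2/4 · (4,7)2 2/2
Row 5: (5,1)1 2/2 · (5,6)2 2/5
Row 6: (6,2)1 2/2 · (6,3)1 1/1 · (6,6)1 1/2 · (6,7)1 1/2
Sum over 21 agents: 1/1 + 1/3 + 1/2 + 1/1 + 1/4 + 1/1 + 2/2 + 3/4 + 2/4 + 1/3 + 4/4 + 0/3 + 1/4 + 2/4 + 2/2 + 2/2 + 2/5 + 2/2 + 1/1 + 1/2 + 1/2 = 829/60; mean = 829/60 ÷ 21 = 829/1260 = 0.657936… → 0.658.

0.658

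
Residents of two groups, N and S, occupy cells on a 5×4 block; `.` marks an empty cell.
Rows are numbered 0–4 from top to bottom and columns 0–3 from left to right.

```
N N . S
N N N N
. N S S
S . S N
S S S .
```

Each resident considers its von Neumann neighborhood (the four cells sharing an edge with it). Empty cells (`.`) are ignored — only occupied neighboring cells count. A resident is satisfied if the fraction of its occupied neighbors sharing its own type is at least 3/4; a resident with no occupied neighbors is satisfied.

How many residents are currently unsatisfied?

(0,0)N 2/2 satisfied
(0,1)N 2/2 satisfied
(0,3)S 0/1 not
(1,0)N 2/2 satisfied
(1,1)N 4/4 satisfied
(1,2)N 2/3 not
(1,3)N 1/3 not
(2,1)N 1/2 not
(2,2)S 2/4 not
(2,3)S 1/3 not
(3,0)S 1/1 satisfied
(3,2)S 2/3 not
(3,3)N 0/2 not
(4,0)S 2/2 satisfied
(4,1)S 2/2 satisfied
(4,2)S 2/2 satisfied
Unsatisfied: (0,3), (1,2), (1,3), (2,1), (2,2), (2,3), (3,2), (3,3) — 8 in total.

8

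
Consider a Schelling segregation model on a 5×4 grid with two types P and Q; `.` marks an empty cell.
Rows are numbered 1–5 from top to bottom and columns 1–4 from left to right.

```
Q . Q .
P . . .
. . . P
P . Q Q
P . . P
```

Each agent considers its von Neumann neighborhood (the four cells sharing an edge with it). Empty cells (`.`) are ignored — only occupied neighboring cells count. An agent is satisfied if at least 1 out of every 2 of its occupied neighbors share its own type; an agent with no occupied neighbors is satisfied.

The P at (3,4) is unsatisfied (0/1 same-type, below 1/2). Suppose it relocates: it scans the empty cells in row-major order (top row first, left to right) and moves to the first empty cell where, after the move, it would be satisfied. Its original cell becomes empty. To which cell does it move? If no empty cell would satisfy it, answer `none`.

(2,2)

Vacating (3,4). Empty cells in order:
  (1,2): 0/2 same-type → still unsatisfied.
  (1,4): 0/1 same-type → still unsatisfied.
  (2,2): 1/1 same-type → satisfied — stop here.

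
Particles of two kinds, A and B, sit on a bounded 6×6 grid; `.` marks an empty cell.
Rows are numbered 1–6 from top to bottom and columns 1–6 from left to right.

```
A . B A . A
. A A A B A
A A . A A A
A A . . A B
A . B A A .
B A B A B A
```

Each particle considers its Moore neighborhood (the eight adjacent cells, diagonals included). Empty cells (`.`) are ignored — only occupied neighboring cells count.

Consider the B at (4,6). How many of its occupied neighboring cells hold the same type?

Occupied neighbors of (4,6): (3,5)=A, (3,6)=A, (4,5)=A, (5,5)=A.
Same type (B): 0 of 4.

0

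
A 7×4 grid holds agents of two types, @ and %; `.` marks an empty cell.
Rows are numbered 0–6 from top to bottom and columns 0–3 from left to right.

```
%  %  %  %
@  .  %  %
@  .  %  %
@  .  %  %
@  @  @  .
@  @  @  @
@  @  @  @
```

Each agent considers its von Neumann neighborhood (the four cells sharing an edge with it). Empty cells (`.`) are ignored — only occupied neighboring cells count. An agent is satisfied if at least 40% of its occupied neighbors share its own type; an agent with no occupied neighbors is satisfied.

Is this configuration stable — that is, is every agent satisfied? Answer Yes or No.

Yes

Row 0: (0,0)% 1/2 ok · (0,1)% 2/2 ok · (0,2)% 3/3 ok · (0,3)% 2/2 ok
Row 1: (1,0)@ 1/2 ok · (1,2)% 3/3 ok · (1,3)% 3/3 ok
Row 2: (2,0)@ 2/2 ok · (2,2)% 3/3 ok · (2,3)% 3/3 ok
Row 3: (3,0)@ 2/2 ok · (3,2)% 2/3 ok · (3,3)% 2/2 ok
Row 4: (4,0)@ 3/3 ok · (4,1)@ 3/3 ok · (4,2)@ 2/3 ok
Row 5: (5,0)@ 3/3 ok · (5,1)@ 4/4 ok · (5,2)@ 4/4 ok · (5,3)@ 2/2 ok
Row 6: (6,0)@ 2/2 ok · (6,1)@ 3/3 ok · (6,2)@ 3/3 ok · (6,3)@ 2/2 ok
All meet the threshold, so the configuration is stable.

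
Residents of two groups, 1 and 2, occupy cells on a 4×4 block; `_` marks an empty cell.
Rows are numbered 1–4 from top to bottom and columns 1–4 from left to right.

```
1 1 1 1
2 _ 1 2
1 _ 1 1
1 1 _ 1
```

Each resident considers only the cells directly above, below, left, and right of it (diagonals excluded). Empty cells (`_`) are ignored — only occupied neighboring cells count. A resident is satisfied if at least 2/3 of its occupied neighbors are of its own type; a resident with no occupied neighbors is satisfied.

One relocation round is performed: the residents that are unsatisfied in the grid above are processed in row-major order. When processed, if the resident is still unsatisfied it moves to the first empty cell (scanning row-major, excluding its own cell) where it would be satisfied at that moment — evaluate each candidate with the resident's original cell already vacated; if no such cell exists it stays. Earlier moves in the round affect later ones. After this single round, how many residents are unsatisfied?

2

Initially unsatisfied (in order): (1,1), (1,4), (2,1), (2,4), (3,1).
  (1,1) → (2,2).
  (1,4) → (3,2).
  (2,1): no empty cell satisfies it; stays.
  (2,4): no empty cell satisfies it; stays.
  (3,1): now satisfied by earlier moves; stays.
Resulting grid:
_ 1 1 _
2 1 1 2
1 1 1 1
1 1 _ 1
Unsatisfied now: (2,1), (2,4).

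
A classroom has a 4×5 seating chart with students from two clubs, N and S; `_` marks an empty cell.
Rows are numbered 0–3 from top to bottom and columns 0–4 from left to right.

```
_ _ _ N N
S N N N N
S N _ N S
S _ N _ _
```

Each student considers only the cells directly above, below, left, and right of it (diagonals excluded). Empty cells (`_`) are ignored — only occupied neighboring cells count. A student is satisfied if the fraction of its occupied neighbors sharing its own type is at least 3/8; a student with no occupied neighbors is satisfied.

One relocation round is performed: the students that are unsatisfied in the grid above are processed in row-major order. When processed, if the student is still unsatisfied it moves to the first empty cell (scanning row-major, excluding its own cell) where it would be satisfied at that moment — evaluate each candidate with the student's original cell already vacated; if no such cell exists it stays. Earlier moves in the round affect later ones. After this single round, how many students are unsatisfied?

Initially unsatisfied (in order): (2,4).
  (2,4) → (0,0).
Resulting grid:
S _ _ N N
S N N N N
S N _ N _
S _ N _ _
All satisfied now.

0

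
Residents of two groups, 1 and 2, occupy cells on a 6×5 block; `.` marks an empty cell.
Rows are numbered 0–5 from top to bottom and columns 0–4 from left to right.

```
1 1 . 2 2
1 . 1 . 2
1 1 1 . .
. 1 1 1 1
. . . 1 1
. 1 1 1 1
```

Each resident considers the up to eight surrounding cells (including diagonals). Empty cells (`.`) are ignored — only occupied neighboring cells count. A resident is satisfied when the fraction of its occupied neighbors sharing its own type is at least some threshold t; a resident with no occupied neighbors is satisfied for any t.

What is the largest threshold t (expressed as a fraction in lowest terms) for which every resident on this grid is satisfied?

(0,0)1 2/2
(0,1)1 3/3
(0,3)2 2/3
(0,4)2 2/2
(1,0)1 4/4
(1,2)1 3/4
(1,4)2 2/2
(2,0)1 3/3
(2,1)1 6/6
(2,2)1 5/5
(3,1)1 4/4
(3,2)1 5/5
(3,3)1 5/5
(3,4)1 3/3
(4,3)1 7/7
(4,4)1 5/5
(5,1)1 1/1
(5,2)1 3/3
(5,3)1 4/4
(5,4)1 3/3
The smallest same-type fraction is 2/3 at (0,3), which reduces to 2/3. Any threshold above that leaves this resident unsatisfied.

2/3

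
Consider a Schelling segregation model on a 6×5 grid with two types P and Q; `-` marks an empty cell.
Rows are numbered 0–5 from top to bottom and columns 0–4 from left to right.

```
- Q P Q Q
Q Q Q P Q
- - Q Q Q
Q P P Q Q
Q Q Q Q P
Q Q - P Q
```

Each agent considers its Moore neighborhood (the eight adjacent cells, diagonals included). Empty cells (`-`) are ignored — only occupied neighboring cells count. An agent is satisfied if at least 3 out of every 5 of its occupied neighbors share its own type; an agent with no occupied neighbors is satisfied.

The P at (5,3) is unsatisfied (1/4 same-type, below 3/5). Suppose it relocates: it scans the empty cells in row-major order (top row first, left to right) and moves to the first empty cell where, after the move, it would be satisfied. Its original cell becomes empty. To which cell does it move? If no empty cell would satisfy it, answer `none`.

Vacating (5,3). Empty cells in order:
  (0,0): 0/3 same-type → still unsatisfied.
  (2,0): 1/4 same-type → still unsatisfied.
  (2,1): 2/7 same-type → still unsatisfied.
  (5,2): 0/4 same-type → still unsatisfied.

none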